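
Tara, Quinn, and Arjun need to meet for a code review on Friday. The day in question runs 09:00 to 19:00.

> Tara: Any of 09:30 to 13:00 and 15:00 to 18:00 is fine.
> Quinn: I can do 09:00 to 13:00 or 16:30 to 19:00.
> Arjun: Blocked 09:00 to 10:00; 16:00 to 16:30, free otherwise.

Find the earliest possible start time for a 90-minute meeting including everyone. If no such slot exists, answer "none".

Tara free: 09:30-13:00, 15:00-18:00.
Quinn free: 09:00-13:00, 16:30-19:00.
Arjun free: 10:00-16:00, 16:30-19:00 (invert busy blocks within the working day).
Tara ∩ Quinn: 09:30-13:00, 16:30-18:00.
Tara ∩ Quinn ∩ Arjun: 10:00-13:00, 16:30-18:00.
The first common window of at least 90 minutes is 10:00-13:00, so the earliest start is 10:00.

10:00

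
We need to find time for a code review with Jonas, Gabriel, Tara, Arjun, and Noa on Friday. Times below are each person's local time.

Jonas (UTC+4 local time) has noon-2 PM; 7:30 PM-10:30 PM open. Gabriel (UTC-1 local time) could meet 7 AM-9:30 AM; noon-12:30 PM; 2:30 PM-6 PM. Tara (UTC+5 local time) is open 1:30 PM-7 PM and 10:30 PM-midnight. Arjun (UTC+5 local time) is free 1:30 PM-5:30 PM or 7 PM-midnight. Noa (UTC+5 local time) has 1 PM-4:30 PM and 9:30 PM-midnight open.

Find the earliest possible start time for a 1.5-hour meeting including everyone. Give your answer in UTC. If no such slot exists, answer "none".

Jonas in UTC: 08:00-10:00, 15:30-18:30 (subtract 4h to convert from UTC+4).
Gabriel in UTC: 08:00-10:30, 13:00-13:30, 15:30-19:00 (add 1h to convert from UTC-1).
Tara in UTC: 08:30-14:00, 17:30-19:00 (subtract 5h to convert from UTC+5).
Arjun in UTC: 08:30-12:30, 14:00-19:00 (subtract 5h to convert from UTC+5).
Noa in UTC: 08:00-11:30, 16:30-19:00 (subtract 5h to convert from UTC+5).
Jonas ∩ Gabriel: 08:00-10:00, 15:30-18:30.
Jonas ∩ Gabriel ∩ Tara: 08:30-10:00, 17:30-18:30.
Jonas ∩ Gabriel ∩ Tara ∩ Arjun: 08:30-10:00, 17:30-18:30.
Jonas ∩ Gabriel ∩ Tara ∩ Arjun ∩ Noa: 08:30-10:00, 17:30-18:30.
Those are the intersection windows.
The first common window of at least 90 minutes is 08:30-10:00, so the earliest start is 08:30.

08:30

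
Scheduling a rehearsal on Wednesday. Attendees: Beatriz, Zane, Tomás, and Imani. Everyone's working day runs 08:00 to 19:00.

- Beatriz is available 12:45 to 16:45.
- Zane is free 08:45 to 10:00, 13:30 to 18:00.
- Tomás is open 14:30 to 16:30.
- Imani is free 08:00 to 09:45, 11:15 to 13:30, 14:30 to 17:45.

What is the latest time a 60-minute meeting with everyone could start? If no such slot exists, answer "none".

15:30

Beatriz ∩ Zane: 13:30-16:45.
Beatriz ∩ Zane ∩ Tomás: 14:30-16:30.
Beatriz ∩ Zane ∩ Tomás ∩ Imani: 14:30-16:30.
The last common window of at least 60 minutes is 14:30-16:30; a 60-minute meeting can start as late as 15:30 and still end by 16:30.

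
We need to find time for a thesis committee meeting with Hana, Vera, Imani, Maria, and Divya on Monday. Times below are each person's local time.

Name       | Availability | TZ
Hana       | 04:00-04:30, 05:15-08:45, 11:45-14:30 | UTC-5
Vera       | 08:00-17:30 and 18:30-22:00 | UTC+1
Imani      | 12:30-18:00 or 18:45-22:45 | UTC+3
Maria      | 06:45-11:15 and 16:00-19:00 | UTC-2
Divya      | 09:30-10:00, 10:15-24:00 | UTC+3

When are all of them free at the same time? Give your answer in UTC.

Hana in UTC: 09:00-09:30, 10:15-13:45, 16:45-19:30 (add 5h to convert from UTC-5).
Vera in UTC: 07:00-16:30, 17:30-21:00 (subtract 1h to convert from UTC+1).
Imani in UTC: 09:30-15:00, 15:45-19:45 (subtract 3h to convert from UTC+3).
Maria in UTC: 08:45-13:15, 18:00-21:00 (add 2h to convert from UTC-2).
Divya in UTC: 06:30-07:00, 07:15-21:00 (subtract 3h to convert from UTC+3).
Hana ∩ Vera: 09:00-09:30, 10:15-13:45, 17:30-19:30.
Hana ∩ Vera ∩ Imani: 10:15-13:45, 17:30-19:30.
Hana ∩ Vera ∩ Imani ∩ Maria: 10:15-13:15, 18:00-19:30.
Hana ∩ Vera ∩ Imani ∩ Maria ∩ Divya: 10:15-13:15, 18:00-19:30.
Those are the intersection windows.

10:15-13:15, 18:00-19:30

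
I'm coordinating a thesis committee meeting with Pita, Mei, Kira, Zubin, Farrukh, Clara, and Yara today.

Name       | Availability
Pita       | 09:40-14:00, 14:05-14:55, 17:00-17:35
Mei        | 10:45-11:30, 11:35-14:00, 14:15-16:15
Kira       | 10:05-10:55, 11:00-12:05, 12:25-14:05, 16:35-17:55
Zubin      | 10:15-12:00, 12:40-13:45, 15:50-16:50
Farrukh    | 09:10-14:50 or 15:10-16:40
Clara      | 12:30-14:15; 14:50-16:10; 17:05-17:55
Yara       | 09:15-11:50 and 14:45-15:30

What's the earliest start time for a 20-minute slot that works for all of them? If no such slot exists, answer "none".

Pita ∩ Mei: 10:45-11:30, 11:35-14:00, 14:15-14:55.
Pita ∩ Mei ∩ Kira: 10:45-10:55, 11:00-11:30, 11:35-12:05, 12:25-14:00.
Pita ∩ Mei ∩ Kira ∩ Zubin: 10:45-10:55, 11:00-11:30, 11:35-12:00, 12:40-13:45.
Pita ∩ Mei ∩ Kira ∩ Zubin ∩ Farrukh: 10:45-10:55, 11:00-11:30, 11:35-12:00, 12:40-13:45.
Pita ∩ Mei ∩ Kira ∩ Zubin ∩ Farrukh ∩ Clara: 12:40-13:45.
Pita ∩ Mei ∩ Kira ∩ Zubin ∩ Farrukh ∩ Clara ∩ Yara: ∅.
There is no time when everyone is free.
No common window is at least 20 minutes long.

none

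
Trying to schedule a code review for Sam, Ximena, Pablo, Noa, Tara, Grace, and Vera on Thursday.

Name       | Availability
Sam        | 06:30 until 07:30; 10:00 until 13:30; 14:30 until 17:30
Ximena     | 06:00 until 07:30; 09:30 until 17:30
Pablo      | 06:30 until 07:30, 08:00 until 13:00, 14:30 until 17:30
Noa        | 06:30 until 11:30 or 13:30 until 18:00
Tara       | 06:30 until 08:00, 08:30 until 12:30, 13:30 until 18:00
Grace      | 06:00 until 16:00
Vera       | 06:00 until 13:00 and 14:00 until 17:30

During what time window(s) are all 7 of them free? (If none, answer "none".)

Sam ∩ Ximena: 06:30-07:30, 10:00-13:30, 14:30-17:30.
Sam ∩ Ximena ∩ Pablo: 06:30-07:30, 10:00-13:00, 14:30-17:30.
Sam ∩ Ximena ∩ Pablo ∩ Noa: 06:30-07:30, 10:00-11:30, 14:30-17:30.
Sam ∩ Ximena ∩ Pablo ∩ Noa ∩ Tara: 06:30-07:30, 10:00-11:30, 14:30-17:30.
Sam ∩ Ximena ∩ Pablo ∩ Noa ∩ Tara ∩ Grace: 06:30-07:30, 10:00-11:30, 14:30-16:00.
Sam ∩ Ximena ∩ Pablo ∩ Noa ∩ Tara ∩ Grace ∩ Vera: 06:30-07:30, 10:00-11:30, 14:30-16:00.

06:30-07:30, 10:00-11:30, 14:30-16:00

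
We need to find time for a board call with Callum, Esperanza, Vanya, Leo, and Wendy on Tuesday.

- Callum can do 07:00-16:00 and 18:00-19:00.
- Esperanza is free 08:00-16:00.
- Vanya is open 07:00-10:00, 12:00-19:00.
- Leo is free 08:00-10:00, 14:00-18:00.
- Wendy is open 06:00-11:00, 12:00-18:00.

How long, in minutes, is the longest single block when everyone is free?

120

Callum ∩ Esperanza: 08:00-16:00.
Callum ∩ Esperanza ∩ Vanya: 08:00-10:00, 12:00-16:00.
Callum ∩ Esperanza ∩ Vanya ∩ Leo: 08:00-10:00, 14:00-16:00.
Callum ∩ Esperanza ∩ Vanya ∩ Leo ∩ Wendy: 08:00-10:00, 14:00-16:00.
The longest is 08:00-10:00 at 120 minutes.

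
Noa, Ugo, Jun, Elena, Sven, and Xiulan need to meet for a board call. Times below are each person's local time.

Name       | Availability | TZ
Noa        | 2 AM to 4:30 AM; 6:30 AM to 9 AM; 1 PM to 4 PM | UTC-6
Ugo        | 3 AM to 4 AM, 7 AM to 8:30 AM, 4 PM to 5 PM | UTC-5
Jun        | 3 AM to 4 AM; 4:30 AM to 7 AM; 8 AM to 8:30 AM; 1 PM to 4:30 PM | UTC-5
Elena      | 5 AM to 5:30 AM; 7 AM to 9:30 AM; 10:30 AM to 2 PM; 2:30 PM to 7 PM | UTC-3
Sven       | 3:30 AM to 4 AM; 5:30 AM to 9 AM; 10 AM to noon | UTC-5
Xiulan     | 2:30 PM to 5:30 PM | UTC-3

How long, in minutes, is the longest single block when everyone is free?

Noa in UTC: 08:00-10:30, 12:30-15:00, 19:00-22:00 (add 6h to convert from UTC-6).
Ugo in UTC: 08:00-09:00, 12:00-13:30, 21:00-22:00 (add 5h to convert from UTC-5).
Jun in UTC: 08:00-09:00, 09:30-12:00, 13:00-13:30, 18:00-21:30 (add 5h to convert from UTC-5).
Elena in UTC: 08:00-08:30, 10:00-12:30, 13:30-17:00, 17:30-22:00 (add 3h to convert from UTC-3).
Sven in UTC: 08:30-09:00, 10:30-14:00, 15:00-17:00 (add 5h to convert from UTC-5).
Xiulan in UTC: 17:30-20:30 (add 3h to convert from UTC-3).
Noa ∩ Ugo: 08:00-09:00, 12:30-13:30, 21:00-22:00.
Noa ∩ Ugo ∩ Jun: 08:00-09:00, 13:00-13:30, 21:00-21:30.
Noa ∩ Ugo ∩ Jun ∩ Elena: 08:00-08:30, 21:00-21:30.
Noa ∩ Ugo ∩ Jun ∩ Elena ∩ Sven: ∅.
Noa ∩ Ugo ∩ Jun ∩ Elena ∩ Sven ∩ Xiulan: ∅.
There is no time when everyone is free.
No common window exists, so the longest block is 0 minutes.

0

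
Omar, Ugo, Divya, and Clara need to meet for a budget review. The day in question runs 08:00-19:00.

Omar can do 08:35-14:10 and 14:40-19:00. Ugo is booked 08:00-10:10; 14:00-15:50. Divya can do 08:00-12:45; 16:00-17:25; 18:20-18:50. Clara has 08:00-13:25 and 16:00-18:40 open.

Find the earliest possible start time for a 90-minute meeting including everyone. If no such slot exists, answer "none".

10:10

Omar free: 08:35-14:10, 14:40-19:00.
Ugo free: 10:10-14:00, 15:50-19:00 (invert busy blocks within the working day).
Divya free: 08:00-12:45, 16:00-17:25, 18:20-18:50.
Clara free: 08:00-13:25, 16:00-18:40.
Omar ∩ Ugo: 10:10-14:00, 15:50-19:00.
Omar ∩ Ugo ∩ Divya: 10:10-12:45, 16:00-17:25, 18:20-18:50.
Omar ∩ Ugo ∩ Divya ∩ Clara: 10:10-12:45, 16:00-17:25, 18:20-18:40.
Those are the intersection windows.
The first common window of at least 90 minutes is 10:10-12:45, so the earliest start is 10:10.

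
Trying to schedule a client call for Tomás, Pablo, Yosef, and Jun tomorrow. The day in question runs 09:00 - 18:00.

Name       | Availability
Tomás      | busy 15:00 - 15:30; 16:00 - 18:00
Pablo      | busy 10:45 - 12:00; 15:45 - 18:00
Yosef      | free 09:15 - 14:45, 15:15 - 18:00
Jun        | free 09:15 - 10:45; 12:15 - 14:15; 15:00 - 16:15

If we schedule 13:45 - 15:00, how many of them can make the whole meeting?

Tomás free: 09:00-15:00, 15:30-16:00 (invert busy blocks within the working day).
Pablo free: 09:00-10:45, 12:00-15:45 (invert busy blocks within the working day).
Yosef free: 09:15-14:45, 15:15-18:00.
Jun free: 09:15-10:45, 12:15-14:15, 15:00-16:15.
Tomás and Pablo can make the full 13:45-15:00 slot — that's 2.

2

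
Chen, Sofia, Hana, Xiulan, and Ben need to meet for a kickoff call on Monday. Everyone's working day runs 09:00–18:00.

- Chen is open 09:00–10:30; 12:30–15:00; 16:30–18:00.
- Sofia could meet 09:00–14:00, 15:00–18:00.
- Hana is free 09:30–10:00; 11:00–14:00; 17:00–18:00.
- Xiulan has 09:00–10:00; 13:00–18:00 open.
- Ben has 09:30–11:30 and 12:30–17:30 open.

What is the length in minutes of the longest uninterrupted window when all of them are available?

Chen ∩ Sofia: 09:00-10:30, 12:30-14:00, 16:30-18:00.
Chen ∩ Sofia ∩ Hana: 09:30-10:00, 12:30-14:00, 17:00-18:00.
Chen ∩ Sofia ∩ Hana ∩ Xiulan: 09:30-10:00, 13:00-14:00, 17:00-18:00.
Chen ∩ Sofia ∩ Hana ∩ Xiulan ∩ Ben: 09:30-10:00, 13:00-14:00, 17:00-17:30.
The longest is 13:00-14:00 at 60 minutes.

60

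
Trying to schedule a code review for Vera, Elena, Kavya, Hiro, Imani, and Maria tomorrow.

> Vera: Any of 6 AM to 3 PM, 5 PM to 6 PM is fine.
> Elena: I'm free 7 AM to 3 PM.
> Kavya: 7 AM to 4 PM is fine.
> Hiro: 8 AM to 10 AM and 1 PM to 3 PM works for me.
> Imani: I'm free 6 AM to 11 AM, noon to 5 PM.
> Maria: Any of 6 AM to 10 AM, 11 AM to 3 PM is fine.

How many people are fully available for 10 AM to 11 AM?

4

Vera, Elena, Kavya, and Imani can make the full 10:00-11:00 slot — that's 4.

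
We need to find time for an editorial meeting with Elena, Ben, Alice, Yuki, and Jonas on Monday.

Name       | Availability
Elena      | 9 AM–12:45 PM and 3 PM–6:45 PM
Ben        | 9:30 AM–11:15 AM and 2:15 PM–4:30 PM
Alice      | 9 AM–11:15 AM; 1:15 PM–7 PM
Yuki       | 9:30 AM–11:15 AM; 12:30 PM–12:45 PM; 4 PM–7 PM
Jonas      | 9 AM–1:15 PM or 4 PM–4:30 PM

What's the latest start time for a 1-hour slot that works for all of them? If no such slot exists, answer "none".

10:15

Elena ∩ Ben: 09:30-11:15, 15:00-16:30.
Elena ∩ Ben ∩ Alice: 09:30-11:15, 15:00-16:30.
Elena ∩ Ben ∩ Alice ∩ Yuki: 09:30-11:15, 16:00-16:30.
Elena ∩ Ben ∩ Alice ∩ Yuki ∩ Jonas: 09:30-11:15, 16:00-16:30.
The last common window of at least 60 minutes is 09:30-11:15; a 60-minute meeting can start as late as 10:15 and still end by 11:15.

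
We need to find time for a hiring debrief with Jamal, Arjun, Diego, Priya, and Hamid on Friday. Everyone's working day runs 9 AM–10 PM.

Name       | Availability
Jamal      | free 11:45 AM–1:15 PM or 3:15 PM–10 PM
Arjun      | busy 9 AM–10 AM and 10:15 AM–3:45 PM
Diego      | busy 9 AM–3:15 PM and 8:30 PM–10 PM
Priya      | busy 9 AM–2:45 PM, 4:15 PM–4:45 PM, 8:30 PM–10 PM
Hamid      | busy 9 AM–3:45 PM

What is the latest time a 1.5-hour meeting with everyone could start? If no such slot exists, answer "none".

Jamal free: 11:45-13:15, 15:15-22:00.
Arjun free: 10:00-10:15, 15:45-22:00 (invert busy blocks within the working day).
Diego free: 15:15-20:30 (invert busy blocks within the working day).
Priya free: 14:45-16:15, 16:45-20:30 (invert busy blocks within the working day).
Hamid free: 15:45-22:00 (invert busy blocks within the working day).
Jamal ∩ Arjun: 15:45-22:00.
Jamal ∩ Arjun ∩ Diego: 15:45-20:30.
Jamal ∩ Arjun ∩ Diego ∩ Priya: 15:45-16:15, 16:45-20:30.
Jamal ∩ Arjun ∩ Diego ∩ Priya ∩ Hamid: 15:45-16:15, 16:45-20:30.
The last common window of at least 90 minutes is 16:45-20:30; a 90-minute meeting can start as late as 19:00 and still end by 20:30.

19:00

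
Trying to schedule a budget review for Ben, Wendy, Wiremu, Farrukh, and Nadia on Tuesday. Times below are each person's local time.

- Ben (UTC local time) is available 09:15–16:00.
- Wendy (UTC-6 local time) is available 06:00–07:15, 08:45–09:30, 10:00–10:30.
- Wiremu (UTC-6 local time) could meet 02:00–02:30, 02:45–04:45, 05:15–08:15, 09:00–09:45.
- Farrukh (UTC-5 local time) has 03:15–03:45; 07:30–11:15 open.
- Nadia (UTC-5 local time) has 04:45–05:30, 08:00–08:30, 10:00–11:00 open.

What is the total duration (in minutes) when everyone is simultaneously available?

45

Ben in UTC: 09:15-16:00.
Wendy in UTC: 12:00-13:15, 14:45-15:30, 16:00-16:30 (add 6h to convert from UTC-6).
Wiremu in UTC: 08:00-08:30, 08:45-10:45, 11:15-14:15, 15:00-15:45 (add 6h to convert from UTC-6).
Farrukh in UTC: 08:15-08:45, 12:30-16:15 (add 5h to convert from UTC-5).
Nadia in UTC: 09:45-10:30, 13:00-13:30, 15:00-16:00 (add 5h to convert from UTC-5).
Ben ∩ Wendy: 12:00-13:15, 14:45-15:30.
Ben ∩ Wendy ∩ Wiremu: 12:00-13:15, 15:00-15:30.
Ben ∩ Wendy ∩ Wiremu ∩ Farrukh: 12:30-13:15, 15:00-15:30.
Ben ∩ Wendy ∩ Wiremu ∩ Farrukh ∩ Nadia: 13:00-13:15, 15:00-15:30.
Summing the common windows: 15 + 30 = 45 minutes.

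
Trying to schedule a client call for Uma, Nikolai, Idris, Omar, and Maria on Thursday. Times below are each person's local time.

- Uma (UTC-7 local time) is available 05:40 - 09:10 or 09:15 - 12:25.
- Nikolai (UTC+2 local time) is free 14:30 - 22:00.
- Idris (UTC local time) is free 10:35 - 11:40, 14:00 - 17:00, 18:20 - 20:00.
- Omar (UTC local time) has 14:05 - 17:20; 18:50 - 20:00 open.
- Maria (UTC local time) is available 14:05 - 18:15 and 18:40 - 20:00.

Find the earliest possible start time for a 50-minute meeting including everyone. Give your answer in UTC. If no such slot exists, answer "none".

Uma in UTC: 12:40-16:10, 16:15-19:25 (add 7h to convert from UTC-7).
Nikolai in UTC: 12:30-20:00 (subtract 2h to convert from UTC+2).
Idris in UTC: 10:35-11:40, 14:00-17:00, 18:20-20:00.
Omar in UTC: 14:05-17:20, 18:50-20:00.
Maria in UTC: 14:05-18:15, 18:40-20:00.
Uma ∩ Nikolai: 12:40-16:10, 16:15-19:25.
Uma ∩ Nikolai ∩ Idris: 14:00-16:10, 16:15-17:00, 18:20-19:25.
Uma ∩ Nikolai ∩ Idris ∩ Omar: 14:05-16:10, 16:15-17:00, 18:50-19:25.
Uma ∩ Nikolai ∩ Idris ∩ Omar ∩ Maria: 14:05-16:10, 16:15-17:00, 18:50-19:25.
So the common availability across everyone is 14:05-16:10, 16:15-17:00, 18:50-19:25.
The first common window of at least 50 minutes is 14:05-16:10, so the earliest start is 14:05.

14:05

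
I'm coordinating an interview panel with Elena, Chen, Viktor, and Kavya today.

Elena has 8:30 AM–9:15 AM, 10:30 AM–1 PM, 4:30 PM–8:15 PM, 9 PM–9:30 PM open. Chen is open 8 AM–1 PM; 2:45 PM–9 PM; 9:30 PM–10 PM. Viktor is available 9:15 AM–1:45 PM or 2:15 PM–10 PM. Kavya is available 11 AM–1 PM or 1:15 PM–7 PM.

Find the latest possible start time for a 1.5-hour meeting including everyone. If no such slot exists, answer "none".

17:30

Elena ∩ Chen: 08:30-09:15, 10:30-13:00, 16:30-20:15.
Elena ∩ Chen ∩ Viktor: 10:30-13:00, 16:30-20:15.
Elena ∩ Chen ∩ Viktor ∩ Kavya: 11:00-13:00, 16:30-19:00.
The last common window of at least 90 minutes is 16:30-19:00; a 90-minute meeting can start as late as 17:30 and still end by 19:00.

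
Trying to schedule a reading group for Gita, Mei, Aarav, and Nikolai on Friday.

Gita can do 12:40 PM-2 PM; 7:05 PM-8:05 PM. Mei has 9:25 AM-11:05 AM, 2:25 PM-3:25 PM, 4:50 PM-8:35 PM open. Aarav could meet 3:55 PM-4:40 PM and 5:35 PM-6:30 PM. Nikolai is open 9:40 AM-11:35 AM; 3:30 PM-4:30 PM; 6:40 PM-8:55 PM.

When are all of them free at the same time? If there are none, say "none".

none

Gita ∩ Mei: 19:05-20:05.
Gita ∩ Mei ∩ Aarav: ∅.
Gita ∩ Mei ∩ Aarav ∩ Nikolai: ∅.
There is no time when everyone is free.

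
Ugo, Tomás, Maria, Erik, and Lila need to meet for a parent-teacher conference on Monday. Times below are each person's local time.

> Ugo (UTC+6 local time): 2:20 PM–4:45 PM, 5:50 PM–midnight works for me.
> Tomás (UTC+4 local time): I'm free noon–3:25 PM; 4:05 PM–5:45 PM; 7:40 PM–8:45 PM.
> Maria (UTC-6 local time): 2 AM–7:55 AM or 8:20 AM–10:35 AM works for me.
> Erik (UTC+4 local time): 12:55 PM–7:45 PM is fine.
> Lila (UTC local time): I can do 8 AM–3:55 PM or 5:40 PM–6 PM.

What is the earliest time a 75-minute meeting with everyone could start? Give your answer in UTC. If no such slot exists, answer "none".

Ugo in UTC: 08:20-10:45, 11:50-18:00 (subtract 6h to convert from UTC+6).
Tomás in UTC: 08:00-11:25, 12:05-13:45, 15:40-16:45 (subtract 4h to convert from UTC+4).
Maria in UTC: 08:00-13:55, 14:20-16:35 (add 6h to convert from UTC-6).
Erik in UTC: 08:55-15:45 (subtract 4h to convert from UTC+4).
Lila in UTC: 08:00-15:55, 17:40-18:00.
Ugo ∩ Tomás: 08:20-10:45, 12:05-13:45, 15:40-16:45.
Ugo ∩ Tomás ∩ Maria: 08:20-10:45, 12:05-13:45, 15:40-16:35.
Ugo ∩ Tomás ∩ Maria ∩ Erik: 08:55-10:45, 12:05-13:45, 15:40-15:45.
Ugo ∩ Tomás ∩ Maria ∩ Erik ∩ Lila: 08:55-10:45, 12:05-13:45, 15:40-15:45.
The first common window of at least 75 minutes is 08:55-10:45, so the earliest start is 08:55.

08:55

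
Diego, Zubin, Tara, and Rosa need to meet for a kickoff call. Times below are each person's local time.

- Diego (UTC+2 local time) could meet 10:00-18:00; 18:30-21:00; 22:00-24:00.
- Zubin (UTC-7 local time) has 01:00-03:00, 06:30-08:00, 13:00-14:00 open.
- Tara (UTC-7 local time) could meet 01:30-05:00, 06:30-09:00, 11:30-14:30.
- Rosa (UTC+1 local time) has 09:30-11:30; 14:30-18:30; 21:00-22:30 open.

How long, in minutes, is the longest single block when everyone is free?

Diego in UTC: 08:00-16:00, 16:30-19:00, 20:00-22:00 (subtract 2h to convert from UTC+2).
Zubin in UTC: 08:00-10:00, 13:30-15:00, 20:00-21:00 (add 7h to convert from UTC-7).
Tara in UTC: 08:30-12:00, 13:30-16:00, 18:30-21:30 (add 7h to convert from UTC-7).
Rosa in UTC: 08:30-10:30, 13:30-17:30, 20:00-21:30 (subtract 1h to convert from UTC+1).
Diego ∩ Zubin: 08:00-10:00, 13:30-15:00, 20:00-21:00.
Diego ∩ Zubin ∩ Tara: 08:30-10:00, 13:30-15:00, 20:00-21:00.
Diego ∩ Zubin ∩ Tara ∩ Rosa: 08:30-10:00, 13:30-15:00, 20:00-21:00.
The longest is 08:30-10:00 at 90 minutes.

90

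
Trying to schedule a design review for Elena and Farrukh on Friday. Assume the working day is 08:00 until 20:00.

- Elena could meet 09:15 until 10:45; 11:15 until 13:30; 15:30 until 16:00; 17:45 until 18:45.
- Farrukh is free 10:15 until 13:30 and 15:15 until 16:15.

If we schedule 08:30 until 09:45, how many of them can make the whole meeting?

nobody can make the full 08:30-09:45 slot — that's 0.

0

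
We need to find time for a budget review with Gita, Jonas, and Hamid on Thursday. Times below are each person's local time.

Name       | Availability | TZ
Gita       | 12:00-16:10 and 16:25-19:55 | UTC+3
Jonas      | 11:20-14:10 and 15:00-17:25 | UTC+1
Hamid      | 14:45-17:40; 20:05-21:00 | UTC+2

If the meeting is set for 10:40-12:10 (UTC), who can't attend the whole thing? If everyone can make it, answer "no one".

Hamid

Gita in UTC: 09:00-13:10, 13:25-16:55 (subtract 3h to convert from UTC+3).
Jonas in UTC: 10:20-13:10, 14:00-16:25 (subtract 1h to convert from UTC+1).
Hamid in UTC: 12:45-15:40, 18:05-19:00 (subtract 2h to convert from UTC+2).
Gita: free for 10:40-12:10. Jonas: free for 10:40-12:10. Hamid: not fully free for 10:40-12:10.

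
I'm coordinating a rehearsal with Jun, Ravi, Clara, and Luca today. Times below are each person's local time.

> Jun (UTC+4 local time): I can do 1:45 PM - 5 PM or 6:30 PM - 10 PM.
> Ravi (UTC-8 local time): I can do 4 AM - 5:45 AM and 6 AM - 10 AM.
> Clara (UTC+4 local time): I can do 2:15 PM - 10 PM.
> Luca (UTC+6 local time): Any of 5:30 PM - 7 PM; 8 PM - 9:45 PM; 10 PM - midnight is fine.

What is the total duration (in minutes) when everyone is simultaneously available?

255

Jun in UTC: 09:45-13:00, 14:30-18:00 (subtract 4h to convert from UTC+4).
Ravi in UTC: 12:00-13:45, 14:00-18:00 (add 8h to convert from UTC-8).
Clara in UTC: 10:15-18:00 (subtract 4h to convert from UTC+4).
Luca in UTC: 11:30-13:00, 14:00-15:45, 16:00-18:00 (subtract 6h to convert from UTC+6).
Jun ∩ Ravi: 12:00-13:00, 14:30-18:00.
Jun ∩ Ravi ∩ Clara: 12:00-13:00, 14:30-18:00.
Jun ∩ Ravi ∩ Clara ∩ Luca: 12:00-13:00, 14:30-15:45, 16:00-18:00.
So the common availability across everyone is 12:00-13:00, 14:30-15:45, 16:00-18:00.
Summing the common windows: 60 + 75 + 120 = 255 minutes.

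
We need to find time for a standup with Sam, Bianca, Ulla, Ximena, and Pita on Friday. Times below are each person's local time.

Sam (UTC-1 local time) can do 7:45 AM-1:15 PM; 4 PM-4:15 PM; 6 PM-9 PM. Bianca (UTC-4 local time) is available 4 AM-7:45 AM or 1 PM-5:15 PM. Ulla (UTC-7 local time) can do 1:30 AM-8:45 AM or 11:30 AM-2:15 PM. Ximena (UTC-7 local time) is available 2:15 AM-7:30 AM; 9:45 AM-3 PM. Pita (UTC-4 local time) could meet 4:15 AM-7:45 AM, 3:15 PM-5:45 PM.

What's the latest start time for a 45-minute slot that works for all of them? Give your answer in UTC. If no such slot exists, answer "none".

20:30

Sam in UTC: 08:45-14:15, 17:00-17:15, 19:00-22:00 (add 1h to convert from UTC-1).
Bianca in UTC: 08:00-11:45, 17:00-21:15 (add 4h to convert from UTC-4).
Ulla in UTC: 08:30-15:45, 18:30-21:15 (add 7h to convert from UTC-7).
Ximena in UTC: 09:15-14:30, 16:45-22:00 (add 7h to convert from UTC-7).
Pita in UTC: 08:15-11:45, 19:15-21:45 (add 4h to convert from UTC-4).
Sam ∩ Bianca: 08:45-11:45, 17:00-17:15, 19:00-21:15.
Sam ∩ Bianca ∩ Ulla: 08:45-11:45, 19:00-21:15.
Sam ∩ Bianca ∩ Ulla ∩ Ximena: 09:15-11:45, 19:00-21:15.
Sam ∩ Bianca ∩ Ulla ∩ Ximena ∩ Pita: 09:15-11:45, 19:15-21:15.
The last common window of at least 45 minutes is 19:15-21:15; a 45-minute meeting can start as late as 20:30 and still end by 21:15.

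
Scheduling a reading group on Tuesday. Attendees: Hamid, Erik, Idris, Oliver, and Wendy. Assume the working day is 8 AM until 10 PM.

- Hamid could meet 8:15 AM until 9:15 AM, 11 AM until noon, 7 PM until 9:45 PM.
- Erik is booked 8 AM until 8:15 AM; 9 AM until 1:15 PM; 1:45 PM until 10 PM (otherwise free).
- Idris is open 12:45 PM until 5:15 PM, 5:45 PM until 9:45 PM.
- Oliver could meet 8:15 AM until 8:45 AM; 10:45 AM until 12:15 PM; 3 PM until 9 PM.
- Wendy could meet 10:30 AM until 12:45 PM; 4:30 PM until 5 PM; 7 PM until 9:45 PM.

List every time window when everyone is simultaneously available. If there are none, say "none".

none

Hamid free: 08:15-09:15, 11:00-12:00, 19:00-21:45.
Erik free: 08:15-09:00, 13:15-13:45 (invert busy blocks within the working day).
Idris free: 12:45-17:15, 17:45-21:45.
Oliver free: 08:15-08:45, 10:45-12:15, 15:00-21:00.
Wendy free: 10:30-12:45, 16:30-17:00, 19:00-21:45.
Hamid ∩ Erik: 08:15-09:00.
Hamid ∩ Erik ∩ Idris: ∅.
Hamid ∩ Erik ∩ Idris ∩ Oliver: ∅.
Hamid ∩ Erik ∩ Idris ∩ Oliver ∩ Wendy: ∅.
There is no time when everyone is free.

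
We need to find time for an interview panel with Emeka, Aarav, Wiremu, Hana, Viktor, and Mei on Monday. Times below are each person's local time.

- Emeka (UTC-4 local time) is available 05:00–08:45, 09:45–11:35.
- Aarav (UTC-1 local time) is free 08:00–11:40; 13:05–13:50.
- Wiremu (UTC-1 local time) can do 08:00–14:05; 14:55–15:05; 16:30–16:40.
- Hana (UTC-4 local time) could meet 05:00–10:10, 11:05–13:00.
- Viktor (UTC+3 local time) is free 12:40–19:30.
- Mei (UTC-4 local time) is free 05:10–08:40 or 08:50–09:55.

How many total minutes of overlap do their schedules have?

Emeka in UTC: 09:00-12:45, 13:45-15:35 (add 4h to convert from UTC-4).
Aarav in UTC: 09:00-12:40, 14:05-14:50 (add 1h to convert from UTC-1).
Wiremu in UTC: 09:00-15:05, 15:55-16:05, 17:30-17:40 (add 1h to convert from UTC-1).
Hana in UTC: 09:00-14:10, 15:05-17:00 (add 4h to convert from UTC-4).
Viktor in UTC: 09:40-16:30 (subtract 3h to convert from UTC+3).
Mei in UTC: 09:10-12:40, 12:50-13:55 (add 4h to convert from UTC-4).
Emeka ∩ Aarav: 09:00-12:40, 14:05-14:50.
Emeka ∩ Aarav ∩ Wiremu: 09:00-12:40, 14:05-14:50.
Emeka ∩ Aarav ∩ Wiremu ∩ Hana: 09:00-12:40, 14:05-14:10.
Emeka ∩ Aarav ∩ Wiremu ∩ Hana ∩ Viktor: 09:40-12:40, 14:05-14:10.
Emeka ∩ Aarav ∩ Wiremu ∩ Hana ∩ Viktor ∩ Mei: 09:40-12:40.
That's a single block of 180 minutes.

180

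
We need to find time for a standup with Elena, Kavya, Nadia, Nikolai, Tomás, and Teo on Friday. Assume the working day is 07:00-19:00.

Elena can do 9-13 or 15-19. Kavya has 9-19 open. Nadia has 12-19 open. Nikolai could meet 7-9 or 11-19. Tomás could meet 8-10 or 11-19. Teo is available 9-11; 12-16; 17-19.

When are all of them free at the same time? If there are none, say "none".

Elena ∩ Kavya: 09:00-13:00, 15:00-19:00.
Elena ∩ Kavya ∩ Nadia: 12:00-13:00, 15:00-19:00.
Elena ∩ Kavya ∩ Nadia ∩ Nikolai: 12:00-13:00, 15:00-19:00.
Elena ∩ Kavya ∩ Nadia ∩ Nikolai ∩ Tomás: 12:00-13:00, 15:00-19:00.
Elena ∩ Kavya ∩ Nadia ∩ Nikolai ∩ Tomás ∩ Teo: 12:00-13:00, 15:00-16:00, 17:00-19:00.

12:00-13:00, 15:00-16:00, 17:00-19:00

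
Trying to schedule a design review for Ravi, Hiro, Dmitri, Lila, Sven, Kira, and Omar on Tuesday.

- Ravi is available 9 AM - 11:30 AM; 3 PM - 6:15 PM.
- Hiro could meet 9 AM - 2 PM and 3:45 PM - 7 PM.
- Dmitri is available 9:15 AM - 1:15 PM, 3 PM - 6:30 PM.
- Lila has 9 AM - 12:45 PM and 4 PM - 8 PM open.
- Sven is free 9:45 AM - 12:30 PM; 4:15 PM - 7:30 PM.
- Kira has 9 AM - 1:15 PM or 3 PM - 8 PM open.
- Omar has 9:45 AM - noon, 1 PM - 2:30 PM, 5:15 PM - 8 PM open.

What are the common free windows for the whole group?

Ravi ∩ Hiro: 09:00-11:30, 15:45-18:15.
Ravi ∩ Hiro ∩ Dmitri: 09:15-11:30, 15:45-18:15.
Ravi ∩ Hiro ∩ Dmitri ∩ Lila: 09:15-11:30, 16:00-18:15.
Ravi ∩ Hiro ∩ Dmitri ∩ Lila ∩ Sven: 09:45-11:30, 16:15-18:15.
Ravi ∩ Hiro ∩ Dmitri ∩ Lila ∩ Sven ∩ Kira: 09:45-11:30, 16:15-18:15.
Ravi ∩ Hiro ∩ Dmitri ∩ Lila ∩ Sven ∩ Kira ∩ Omar: 09:45-11:30, 17:15-18:15.
So the common availability across everyone is 09:45-11:30, 17:15-18:15.

09:45-11:30, 17:15-18:15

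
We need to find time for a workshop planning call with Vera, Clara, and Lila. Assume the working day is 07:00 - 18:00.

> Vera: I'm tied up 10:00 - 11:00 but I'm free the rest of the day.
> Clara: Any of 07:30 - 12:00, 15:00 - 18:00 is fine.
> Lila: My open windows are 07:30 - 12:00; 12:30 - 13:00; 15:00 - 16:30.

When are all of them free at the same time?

Vera free: 07:00-10:00, 11:00-18:00 (invert busy blocks within the working day).
Clara free: 07:30-12:00, 15:00-18:00.
Lila free: 07:30-12:00, 12:30-13:00, 15:00-16:30.
Vera ∩ Clara: 07:30-10:00, 11:00-12:00, 15:00-18:00.
Vera ∩ Clara ∩ Lila: 07:30-10:00, 11:00-12:00, 15:00-16:30.

07:30-10:00, 11:00-12:00, 15:00-16:30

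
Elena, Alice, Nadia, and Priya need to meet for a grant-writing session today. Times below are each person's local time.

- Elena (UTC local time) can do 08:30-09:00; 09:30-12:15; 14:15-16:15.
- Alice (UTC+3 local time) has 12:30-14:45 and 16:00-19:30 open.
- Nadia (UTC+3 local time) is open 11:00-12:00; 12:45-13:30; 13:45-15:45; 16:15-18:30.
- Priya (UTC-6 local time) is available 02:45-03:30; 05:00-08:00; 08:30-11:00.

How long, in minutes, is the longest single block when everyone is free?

Elena in UTC: 08:30-09:00, 09:30-12:15, 14:15-16:15.
Alice in UTC: 09:30-11:45, 13:00-16:30 (subtract 3h to convert from UTC+3).
Nadia in UTC: 08:00-09:00, 09:45-10:30, 10:45-12:45, 13:15-15:30 (subtract 3h to convert from UTC+3).
Priya in UTC: 08:45-09:30, 11:00-14:00, 14:30-17:00 (add 6h to convert from UTC-6).
Elena ∩ Alice: 09:30-11:45, 14:15-16:15.
Elena ∩ Alice ∩ Nadia: 09:45-10:30, 10:45-11:45, 14:15-15:30.
Elena ∩ Alice ∩ Nadia ∩ Priya: 11:00-11:45, 14:30-15:30.
Those are the intersection windows.
The longest is 14:30-15:30 at 60 minutes.

60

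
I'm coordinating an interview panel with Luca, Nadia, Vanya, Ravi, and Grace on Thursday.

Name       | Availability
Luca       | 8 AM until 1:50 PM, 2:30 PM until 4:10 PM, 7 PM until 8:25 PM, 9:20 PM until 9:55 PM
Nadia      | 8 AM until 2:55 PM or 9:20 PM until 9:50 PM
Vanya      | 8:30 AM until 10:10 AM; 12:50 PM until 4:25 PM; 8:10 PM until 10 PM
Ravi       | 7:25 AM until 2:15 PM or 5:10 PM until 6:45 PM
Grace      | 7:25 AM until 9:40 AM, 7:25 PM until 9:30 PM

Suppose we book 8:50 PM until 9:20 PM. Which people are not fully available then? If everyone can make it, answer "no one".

Luca: not fully free for 20:50-21:20. Nadia: not fully free for 20:50-21:20. Vanya: free for 20:50-21:20. Ravi: not fully free for 20:50-21:20. Grace: free for 20:50-21:20.

Luca, Nadia, Ravi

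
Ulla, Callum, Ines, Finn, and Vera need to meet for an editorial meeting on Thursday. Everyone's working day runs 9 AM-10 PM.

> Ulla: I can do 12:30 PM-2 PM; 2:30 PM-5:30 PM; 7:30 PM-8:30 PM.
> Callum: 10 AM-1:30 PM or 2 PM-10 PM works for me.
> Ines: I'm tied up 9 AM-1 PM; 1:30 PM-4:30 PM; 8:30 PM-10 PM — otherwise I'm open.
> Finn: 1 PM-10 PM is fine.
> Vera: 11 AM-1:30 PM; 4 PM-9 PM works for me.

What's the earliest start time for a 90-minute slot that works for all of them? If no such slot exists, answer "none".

Ulla free: 12:30-14:00, 14:30-17:30, 19:30-20:30.
Callum free: 10:00-13:30, 14:00-22:00.
Ines free: 13:00-13:30, 16:30-20:30 (invert busy blocks within the working day).
Finn free: 13:00-22:00.
Vera free: 11:00-13:30, 16:00-21:00.
Ulla ∩ Callum: 12:30-13:30, 14:30-17:30, 19:30-20:30.
Ulla ∩ Callum ∩ Ines: 13:00-13:30, 16:30-17:30, 19:30-20:30.
Ulla ∩ Callum ∩ Ines ∩ Finn: 13:00-13:30, 16:30-17:30, 19:30-20:30.
Ulla ∩ Callum ∩ Ines ∩ Finn ∩ Vera: 13:00-13:30, 16:30-17:30, 19:30-20:30.
Those are the intersection windows.
No common window is at least 90 minutes long.

none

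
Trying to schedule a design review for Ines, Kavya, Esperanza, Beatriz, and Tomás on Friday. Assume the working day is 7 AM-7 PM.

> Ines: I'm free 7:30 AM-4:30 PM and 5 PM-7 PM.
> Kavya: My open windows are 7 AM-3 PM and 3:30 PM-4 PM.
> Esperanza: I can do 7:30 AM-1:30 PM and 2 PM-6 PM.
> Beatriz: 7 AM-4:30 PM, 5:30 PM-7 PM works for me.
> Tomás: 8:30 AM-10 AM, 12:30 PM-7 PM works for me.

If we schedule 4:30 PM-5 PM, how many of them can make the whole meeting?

2

Esperanza and Tomás can make the full 16:30-17:00 slot — that's 2.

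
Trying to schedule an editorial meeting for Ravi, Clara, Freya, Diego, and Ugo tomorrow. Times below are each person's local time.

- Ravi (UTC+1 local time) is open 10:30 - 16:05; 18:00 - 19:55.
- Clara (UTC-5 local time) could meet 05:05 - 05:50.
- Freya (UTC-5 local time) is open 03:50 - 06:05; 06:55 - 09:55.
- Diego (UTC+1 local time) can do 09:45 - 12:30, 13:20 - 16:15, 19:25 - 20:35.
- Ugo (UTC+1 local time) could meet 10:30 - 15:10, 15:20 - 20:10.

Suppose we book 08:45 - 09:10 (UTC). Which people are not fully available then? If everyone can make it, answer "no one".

Clara, Freya, Ravi, Ugo

Ravi in UTC: 09:30-15:05, 17:00-18:55 (subtract 1h to convert from UTC+1).
Clara in UTC: 10:05-10:50 (add 5h to convert from UTC-5).
Freya in UTC: 08:50-11:05, 11:55-14:55 (add 5h to convert from UTC-5).
Diego in UTC: 08:45-11:30, 12:20-15:15, 18:25-19:35 (subtract 1h to convert from UTC+1).
Ugo in UTC: 09:30-14:10, 14:20-19:10 (subtract 1h to convert from UTC+1).
Ravi: not fully free for 08:45-09:10. Clara: not fully free for 08:45-09:10. Freya: not fully free for 08:45-09:10. Diego: free for 08:45-09:10. Ugo: not fully free for 08:45-09:10.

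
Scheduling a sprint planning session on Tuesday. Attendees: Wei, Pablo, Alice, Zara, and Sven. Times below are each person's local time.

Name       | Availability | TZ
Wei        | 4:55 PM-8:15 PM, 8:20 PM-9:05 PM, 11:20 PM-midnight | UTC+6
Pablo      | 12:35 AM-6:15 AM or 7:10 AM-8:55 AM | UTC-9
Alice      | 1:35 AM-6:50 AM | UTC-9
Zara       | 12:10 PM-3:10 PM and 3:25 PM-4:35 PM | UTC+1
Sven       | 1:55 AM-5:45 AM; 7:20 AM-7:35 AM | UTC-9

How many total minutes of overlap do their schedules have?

200

Wei in UTC: 10:55-14:15, 14:20-15:05, 17:20-18:00 (subtract 6h to convert from UTC+6).
Pablo in UTC: 09:35-15:15, 16:10-17:55 (add 9h to convert from UTC-9).
Alice in UTC: 10:35-15:50 (add 9h to convert from UTC-9).
Zara in UTC: 11:10-14:10, 14:25-15:35 (subtract 1h to convert from UTC+1).
Sven in UTC: 10:55-14:45, 16:20-16:35 (add 9h to convert from UTC-9).
Wei ∩ Pablo: 10:55-14:15, 14:20-15:05, 17:20-17:55.
Wei ∩ Pablo ∩ Alice: 10:55-14:15, 14:20-15:05.
Wei ∩ Pablo ∩ Alice ∩ Zara: 11:10-14:10, 14:25-15:05.
Wei ∩ Pablo ∩ Alice ∩ Zara ∩ Sven: 11:10-14:10, 14:25-14:45.
Summing the common windows: 180 + 20 = 200 minutes.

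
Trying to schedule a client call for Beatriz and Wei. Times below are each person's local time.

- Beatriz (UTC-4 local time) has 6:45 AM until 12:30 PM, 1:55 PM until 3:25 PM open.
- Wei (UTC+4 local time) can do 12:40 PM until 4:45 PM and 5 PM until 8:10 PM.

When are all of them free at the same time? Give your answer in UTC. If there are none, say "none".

Beatriz in UTC: 10:45-16:30, 17:55-19:25 (add 4h to convert from UTC-4).
Wei in UTC: 08:40-12:45, 13:00-16:10 (subtract 4h to convert from UTC+4).
Beatriz ∩ Wei: 10:45-12:45, 13:00-16:10.
Those are the intersection windows.

10:45-12:45, 13:00-16:10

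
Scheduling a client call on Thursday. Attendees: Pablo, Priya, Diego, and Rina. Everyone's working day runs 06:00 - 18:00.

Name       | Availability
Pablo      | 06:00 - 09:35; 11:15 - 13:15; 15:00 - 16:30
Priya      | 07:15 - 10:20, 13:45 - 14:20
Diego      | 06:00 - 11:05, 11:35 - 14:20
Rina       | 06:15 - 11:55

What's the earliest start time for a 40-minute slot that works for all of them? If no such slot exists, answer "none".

Pablo ∩ Priya: 07:15-09:35.
Pablo ∩ Priya ∩ Diego: 07:15-09:35.
Pablo ∩ Priya ∩ Diego ∩ Rina: 07:15-09:35.
Those are the intersection windows.
The first common window of at least 40 minutes is 07:15-09:35, so the earliest start is 07:15.

07:15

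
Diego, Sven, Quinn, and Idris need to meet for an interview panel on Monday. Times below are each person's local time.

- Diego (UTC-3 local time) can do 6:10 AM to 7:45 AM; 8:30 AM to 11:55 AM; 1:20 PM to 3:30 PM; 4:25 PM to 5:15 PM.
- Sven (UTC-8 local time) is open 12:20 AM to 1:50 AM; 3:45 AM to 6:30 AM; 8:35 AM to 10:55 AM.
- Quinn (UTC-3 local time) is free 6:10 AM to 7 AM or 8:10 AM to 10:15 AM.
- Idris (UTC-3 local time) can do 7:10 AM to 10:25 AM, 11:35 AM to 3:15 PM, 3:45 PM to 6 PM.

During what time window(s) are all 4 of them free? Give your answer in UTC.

11:45-13:15

Diego in UTC: 09:10-10:45, 11:30-14:55, 16:20-18:30, 19:25-20:15 (add 3h to convert from UTC-3).
Sven in UTC: 08:20-09:50, 11:45-14:30, 16:35-18:55 (add 8h to convert from UTC-8).
Quinn in UTC: 09:10-10:00, 11:10-13:15 (add 3h to convert from UTC-3).
Idris in UTC: 10:10-13:25, 14:35-18:15, 18:45-21:00 (add 3h to convert from UTC-3).
Diego ∩ Sven: 09:10-09:50, 11:45-14:30, 16:35-18:30.
Diego ∩ Sven ∩ Quinn: 09:10-09:50, 11:45-13:15.
Diego ∩ Sven ∩ Quinn ∩ Idris: 11:45-13:15.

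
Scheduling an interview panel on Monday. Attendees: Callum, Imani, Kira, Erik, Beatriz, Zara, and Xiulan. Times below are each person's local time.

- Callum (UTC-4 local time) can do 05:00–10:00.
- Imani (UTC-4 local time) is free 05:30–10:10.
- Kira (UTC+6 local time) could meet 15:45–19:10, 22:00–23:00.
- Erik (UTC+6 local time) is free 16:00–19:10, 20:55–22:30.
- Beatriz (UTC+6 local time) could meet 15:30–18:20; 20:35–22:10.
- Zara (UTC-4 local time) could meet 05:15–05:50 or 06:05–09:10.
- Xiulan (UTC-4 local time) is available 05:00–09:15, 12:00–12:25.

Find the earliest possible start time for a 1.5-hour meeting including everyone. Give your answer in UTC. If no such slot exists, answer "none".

10:05

Callum in UTC: 09:00-14:00 (add 4h to convert from UTC-4).
Imani in UTC: 09:30-14:10 (add 4h to convert from UTC-4).
Kira in UTC: 09:45-13:10, 16:00-17:00 (subtract 6h to convert from UTC+6).
Erik in UTC: 10:00-13:10, 14:55-16:30 (subtract 6h to convert from UTC+6).
Beatriz in UTC: 09:30-12:20, 14:35-16:10 (subtract 6h to convert from UTC+6).
Zara in UTC: 09:15-09:50, 10:05-13:10 (add 4h to convert from UTC-4).
Xiulan in UTC: 09:00-13:15, 16:00-16:25 (add 4h to convert from UTC-4).
Callum ∩ Imani: 09:30-14:00.
Callum ∩ Imani ∩ Kira: 09:45-13:10.
Callum ∩ Imani ∩ Kira ∩ Erik: 10:00-13:10.
Callum ∩ Imani ∩ Kira ∩ Erik ∩ Beatriz: 10:00-12:20.
Callum ∩ Imani ∩ Kira ∩ Erik ∩ Beatriz ∩ Zara: 10:05-12:20.
Callum ∩ Imani ∩ Kira ∩ Erik ∩ Beatriz ∩ Zara ∩ Xiulan: 10:05-12:20.
Those are the intersection windows.
The first common window of at least 90 minutes is 10:05-12:20, so the earliest start is 10:05.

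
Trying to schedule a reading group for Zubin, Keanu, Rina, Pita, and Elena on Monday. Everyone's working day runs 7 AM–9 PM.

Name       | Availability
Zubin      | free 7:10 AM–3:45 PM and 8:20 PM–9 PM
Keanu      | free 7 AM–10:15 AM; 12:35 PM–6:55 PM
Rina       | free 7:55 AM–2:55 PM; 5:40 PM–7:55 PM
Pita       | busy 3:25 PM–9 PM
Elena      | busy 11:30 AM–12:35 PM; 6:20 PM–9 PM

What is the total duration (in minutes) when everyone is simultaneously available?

280

Zubin free: 07:10-15:45, 20:20-21:00.
Keanu free: 07:00-10:15, 12:35-18:55.
Rina free: 07:55-14:55, 17:40-19:55.
Pita free: 07:00-15:25 (invert busy blocks within the working day).
Elena free: 07:00-11:30, 12:35-18:20 (invert busy blocks within the working day).
Zubin ∩ Keanu: 07:10-10:15, 12:35-15:45.
Zubin ∩ Keanu ∩ Rina: 07:55-10:15, 12:35-14:55.
Zubin ∩ Keanu ∩ Rina ∩ Pita: 07:55-10:15, 12:35-14:55.
Zubin ∩ Keanu ∩ Rina ∩ Pita ∩ Elena: 07:55-10:15, 12:35-14:55.
Summing the common windows: 140 + 140 = 280 minutes.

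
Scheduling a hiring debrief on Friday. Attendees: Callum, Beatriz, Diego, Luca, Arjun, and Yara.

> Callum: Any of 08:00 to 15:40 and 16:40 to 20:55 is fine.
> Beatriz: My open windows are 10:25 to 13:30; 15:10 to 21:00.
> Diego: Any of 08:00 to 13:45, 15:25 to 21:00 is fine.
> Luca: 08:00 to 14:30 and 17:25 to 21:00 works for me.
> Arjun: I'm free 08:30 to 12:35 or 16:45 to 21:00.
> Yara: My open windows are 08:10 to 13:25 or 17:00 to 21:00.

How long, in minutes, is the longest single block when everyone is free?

210

Callum ∩ Beatriz: 10:25-13:30, 15:10-15:40, 16:40-20:55.
Callum ∩ Beatriz ∩ Diego: 10:25-13:30, 15:25-15:40, 16:40-20:55.
Callum ∩ Beatriz ∩ Diego ∩ Luca: 10:25-13:30, 17:25-20:55.
Callum ∩ Beatriz ∩ Diego ∩ Luca ∩ Arjun: 10:25-12:35, 17:25-20:55.
Callum ∩ Beatriz ∩ Diego ∩ Luca ∩ Arjun ∩ Yara: 10:25-12:35, 17:25-20:55.
The longest is 17:25-20:55 at 210 minutes.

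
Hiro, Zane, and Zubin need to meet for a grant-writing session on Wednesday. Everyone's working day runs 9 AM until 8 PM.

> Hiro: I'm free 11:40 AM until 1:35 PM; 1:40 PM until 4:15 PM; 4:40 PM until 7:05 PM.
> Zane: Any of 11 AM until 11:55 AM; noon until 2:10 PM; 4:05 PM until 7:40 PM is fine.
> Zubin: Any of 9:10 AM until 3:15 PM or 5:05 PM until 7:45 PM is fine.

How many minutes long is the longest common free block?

Hiro ∩ Zane: 11:40-11:55, 12:00-13:35, 13:40-14:10, 16:05-16:15, 16:40-19:05.
Hiro ∩ Zane ∩ Zubin: 11:40-11:55, 12:00-13:35, 13:40-14:10, 17:05-19:05.
The longest is 17:05-19:05 at 120 minutes.

120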